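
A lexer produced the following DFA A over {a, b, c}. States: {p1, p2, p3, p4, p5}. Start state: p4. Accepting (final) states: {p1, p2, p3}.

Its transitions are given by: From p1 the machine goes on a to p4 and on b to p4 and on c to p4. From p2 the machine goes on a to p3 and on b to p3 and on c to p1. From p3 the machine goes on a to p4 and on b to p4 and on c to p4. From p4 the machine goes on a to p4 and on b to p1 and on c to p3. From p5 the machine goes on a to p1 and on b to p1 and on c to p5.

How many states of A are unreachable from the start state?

2

Starting at p4 and following transitions, the reachable set is {p1, p3, p4}. That leaves p2, p5 unreachable — 2 in total.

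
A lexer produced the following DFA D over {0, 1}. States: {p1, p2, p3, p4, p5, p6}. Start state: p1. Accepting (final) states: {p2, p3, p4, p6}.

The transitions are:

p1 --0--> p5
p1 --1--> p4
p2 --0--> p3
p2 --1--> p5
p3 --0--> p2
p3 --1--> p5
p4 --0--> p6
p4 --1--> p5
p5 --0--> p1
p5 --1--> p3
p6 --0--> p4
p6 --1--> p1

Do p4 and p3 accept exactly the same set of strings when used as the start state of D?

Every state is reachable, so we keep all 6.
Initial partition by acceptance: {p2,p3,p4,p6} | {p1,p5}.
No further refinement is possible. Final partition (2 blocks): {p2,p3,p4,p6} | {p1,p5}.
p4 and p3 lie in the same block of the stable partition, so they are equivalent — no string distinguishes them.

Yes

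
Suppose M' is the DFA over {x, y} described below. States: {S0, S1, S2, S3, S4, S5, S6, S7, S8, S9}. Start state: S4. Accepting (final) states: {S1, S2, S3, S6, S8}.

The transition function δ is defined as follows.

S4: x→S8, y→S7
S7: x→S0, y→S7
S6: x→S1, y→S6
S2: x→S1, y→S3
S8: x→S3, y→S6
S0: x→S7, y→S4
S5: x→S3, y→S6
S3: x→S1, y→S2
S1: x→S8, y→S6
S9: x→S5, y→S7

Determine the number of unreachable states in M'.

2

Starting at S4 and following transitions, the reachable set is {S0, S1, S2, S3, S4, S6, S7, S8}. That leaves S5, S9 unreachable — 2 in total.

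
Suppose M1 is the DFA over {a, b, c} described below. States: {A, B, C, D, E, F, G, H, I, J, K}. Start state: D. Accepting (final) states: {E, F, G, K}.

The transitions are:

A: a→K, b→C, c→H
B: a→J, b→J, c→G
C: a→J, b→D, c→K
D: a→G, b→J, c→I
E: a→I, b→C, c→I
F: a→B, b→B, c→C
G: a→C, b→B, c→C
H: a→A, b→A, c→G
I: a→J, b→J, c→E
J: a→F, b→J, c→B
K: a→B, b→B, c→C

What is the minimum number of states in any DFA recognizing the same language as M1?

Reachable states from the start: {B,C,D,E,F,G,I,J,K}. Unreachable: {A,H} — drop them.
Start with accepting vs non-accepting: {E,F,G,K} | {B,C,D,I,J}.
Split {B,C,D,I,J} by δ(·,a) → {B,C,I} and {D,J}.
No further refinement is possible. Final partition (3 blocks): {E,F,G,K} | {B,C,I} | {D,J}.

3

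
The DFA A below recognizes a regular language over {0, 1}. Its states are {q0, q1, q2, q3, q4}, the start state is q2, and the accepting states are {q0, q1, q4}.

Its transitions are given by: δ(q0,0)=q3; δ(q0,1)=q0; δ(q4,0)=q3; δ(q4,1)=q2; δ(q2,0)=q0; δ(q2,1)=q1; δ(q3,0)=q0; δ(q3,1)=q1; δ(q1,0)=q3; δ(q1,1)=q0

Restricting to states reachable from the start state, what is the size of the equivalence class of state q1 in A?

States {q4} cannot be reached from the start state, so discard them.
Initial partition by acceptance: {q0,q1} | {q2,q3}.
Stable partition: {q0,q1} | {q2,q3} — 2 equivalence classes.
State q1 belongs to the block {q0,q1}, which has 2 states.

2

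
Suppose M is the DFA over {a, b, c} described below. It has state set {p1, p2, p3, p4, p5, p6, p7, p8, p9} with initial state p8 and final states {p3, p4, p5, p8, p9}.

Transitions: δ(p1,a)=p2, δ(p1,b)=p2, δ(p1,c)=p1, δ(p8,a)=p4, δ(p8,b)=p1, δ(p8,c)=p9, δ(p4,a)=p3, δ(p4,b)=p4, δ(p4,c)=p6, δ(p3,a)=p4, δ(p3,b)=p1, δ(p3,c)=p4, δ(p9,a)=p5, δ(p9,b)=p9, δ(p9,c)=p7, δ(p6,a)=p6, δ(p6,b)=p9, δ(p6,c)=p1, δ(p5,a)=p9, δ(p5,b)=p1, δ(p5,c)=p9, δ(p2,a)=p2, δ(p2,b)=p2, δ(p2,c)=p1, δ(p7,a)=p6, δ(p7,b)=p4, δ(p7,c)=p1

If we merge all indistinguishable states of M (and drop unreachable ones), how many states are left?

All states are reachable from the start state.
Initial partition by acceptance: {p3,p4,p5,p8,p9} | {p1,p2,p6,p7}.
Split {p3,p4,p5,p8,p9} by δ(·,b) → {p3,p5,p8} and {p4,p9}.
Refine {p1,p2,p6,p7} on symbol b: members go to different blocks, giving {p1,p2} and {p6,p7}.
No further refinement is possible. Final partition (4 blocks): {p3,p5,p8} | {p1,p2} | {p4,p9} | {p6,p7}.

4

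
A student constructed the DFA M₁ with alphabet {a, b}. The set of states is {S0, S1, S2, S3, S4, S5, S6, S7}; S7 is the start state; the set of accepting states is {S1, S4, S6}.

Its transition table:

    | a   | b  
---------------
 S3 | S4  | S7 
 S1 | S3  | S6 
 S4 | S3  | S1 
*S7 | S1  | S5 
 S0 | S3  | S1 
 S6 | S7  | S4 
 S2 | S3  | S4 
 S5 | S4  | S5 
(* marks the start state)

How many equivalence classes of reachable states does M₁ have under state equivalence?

2

First remove the unreachable states {S0,S2}; 6 states remain.
P0 = {S1,S4,S6} | {S3,S5,S7}.
Stable partition: {S1,S4,S6} | {S3,S5,S7} — 2 equivalence classes.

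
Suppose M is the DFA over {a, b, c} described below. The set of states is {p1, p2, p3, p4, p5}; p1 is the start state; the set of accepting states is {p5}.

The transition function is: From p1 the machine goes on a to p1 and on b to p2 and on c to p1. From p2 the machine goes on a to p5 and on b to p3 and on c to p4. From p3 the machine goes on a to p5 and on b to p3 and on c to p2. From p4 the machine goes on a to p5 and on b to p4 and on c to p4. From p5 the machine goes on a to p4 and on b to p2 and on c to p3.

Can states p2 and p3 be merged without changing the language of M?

P0 = {p5} | {p1,p2,p3,p4}.
On input a, block {p1,p2,p3,p4} splits into {p2,p3,p4} and {p1}.
The partition is now stable with 3 blocks: {p5} | {p2,p3,p4} | {p1}.
p2 and p3 lie in the same block of the stable partition, so they are equivalent — no string distinguishes them.

Yes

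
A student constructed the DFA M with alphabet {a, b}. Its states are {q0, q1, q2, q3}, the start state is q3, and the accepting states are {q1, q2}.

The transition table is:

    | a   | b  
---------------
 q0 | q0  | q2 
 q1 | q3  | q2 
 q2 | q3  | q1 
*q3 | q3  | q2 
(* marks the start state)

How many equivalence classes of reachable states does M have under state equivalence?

2

States {q0} cannot be reached from the start state, so discard them.
Initial partition by acceptance: {q1,q2} | {q3}.
No further refinement is possible. Final partition (2 blocks): {q1,q2} | {q3}.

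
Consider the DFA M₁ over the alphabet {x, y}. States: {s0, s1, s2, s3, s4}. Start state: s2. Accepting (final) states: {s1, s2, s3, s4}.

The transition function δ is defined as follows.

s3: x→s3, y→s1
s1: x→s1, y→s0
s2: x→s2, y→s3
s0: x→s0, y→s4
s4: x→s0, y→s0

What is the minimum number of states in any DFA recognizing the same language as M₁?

5

All states are reachable from the start state.
Start with accepting vs non-accepting: {s1,s2,s3,s4} | {s0}.
On input x, block {s1,s2,s3,s4} splits into {s1,s2,s3} and {s4}.
On input y, block {s1,s2,s3} splits into {s2,s3} and {s1}.
On input y, block {s2,s3} splits into {s2} and {s3}.
No further refinement is possible. Final partition (5 blocks): {s2} | {s0} | {s4} | {s1} | {s3}.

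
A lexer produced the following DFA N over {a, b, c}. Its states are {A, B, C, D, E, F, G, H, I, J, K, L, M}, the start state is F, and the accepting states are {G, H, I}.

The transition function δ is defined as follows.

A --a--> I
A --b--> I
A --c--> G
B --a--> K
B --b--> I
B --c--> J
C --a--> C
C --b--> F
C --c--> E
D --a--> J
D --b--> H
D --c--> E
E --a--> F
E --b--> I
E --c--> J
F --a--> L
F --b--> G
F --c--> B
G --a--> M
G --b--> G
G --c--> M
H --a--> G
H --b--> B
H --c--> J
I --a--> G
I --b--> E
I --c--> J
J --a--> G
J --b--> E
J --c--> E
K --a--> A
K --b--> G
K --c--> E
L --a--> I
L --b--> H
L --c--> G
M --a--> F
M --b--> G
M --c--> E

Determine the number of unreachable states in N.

2

No path from F leads to C, D; the other 11 states are all reachable.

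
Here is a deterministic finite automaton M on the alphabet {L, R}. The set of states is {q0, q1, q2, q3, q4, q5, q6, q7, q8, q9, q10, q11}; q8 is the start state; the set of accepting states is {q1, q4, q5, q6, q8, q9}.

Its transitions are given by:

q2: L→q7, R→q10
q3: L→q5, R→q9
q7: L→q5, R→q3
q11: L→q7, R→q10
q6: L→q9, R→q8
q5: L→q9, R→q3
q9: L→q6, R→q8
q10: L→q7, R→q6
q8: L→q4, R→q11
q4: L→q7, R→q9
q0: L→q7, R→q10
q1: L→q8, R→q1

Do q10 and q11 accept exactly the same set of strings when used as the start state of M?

First remove the unreachable states {q0,q1,q2}; 9 states remain.
P0 = {q4,q5,q6,q8,q9} | {q3,q7,q10,q11}.
On input L, block {q4,q5,q6,q8,q9} splits into {q5,q6,q8,q9} and {q4}.
On input L, block {q5,q6,q8,q9} splits into {q5,q6,q9} and {q8}.
Split {q5,q6,q9} by δ(·,R) → {q6,q9} and {q5}.
Refine {q3,q7,q10,q11} on symbol L: members go to different blocks, giving {q3,q7} and {q10,q11}.
On input R, block {q3,q7} splits into {q3} and {q7}.
Refine {q10,q11} on symbol R: members go to different blocks, giving {q10} and {q11}.
Stable partition: {q6,q9} | {q3} | {q4} | {q8} | {q5} | {q10} | {q7} | {q11} — 8 equivalence classes.
q10 and q11 end up in different blocks, so they are distinguishable. For instance, the string 'R' is accepted from only q10.

No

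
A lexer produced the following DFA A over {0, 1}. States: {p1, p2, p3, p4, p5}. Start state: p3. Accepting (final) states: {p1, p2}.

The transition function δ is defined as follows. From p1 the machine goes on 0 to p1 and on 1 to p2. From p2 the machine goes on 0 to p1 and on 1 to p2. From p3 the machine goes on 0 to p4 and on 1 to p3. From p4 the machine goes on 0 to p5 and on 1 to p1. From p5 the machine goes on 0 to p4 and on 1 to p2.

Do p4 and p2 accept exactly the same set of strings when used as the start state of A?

No

Start with accepting vs non-accepting: {p1,p2} | {p3,p4,p5}.
Split {p3,p4,p5} by δ(·,1) → {p4,p5} and {p3}.
No further refinement is possible. Final partition (3 blocks): {p1,p2} | {p4,p5} | {p3}.
p4 and p2 end up in different blocks, so they are distinguishable. For instance, the string 'ε' is accepted from only p2.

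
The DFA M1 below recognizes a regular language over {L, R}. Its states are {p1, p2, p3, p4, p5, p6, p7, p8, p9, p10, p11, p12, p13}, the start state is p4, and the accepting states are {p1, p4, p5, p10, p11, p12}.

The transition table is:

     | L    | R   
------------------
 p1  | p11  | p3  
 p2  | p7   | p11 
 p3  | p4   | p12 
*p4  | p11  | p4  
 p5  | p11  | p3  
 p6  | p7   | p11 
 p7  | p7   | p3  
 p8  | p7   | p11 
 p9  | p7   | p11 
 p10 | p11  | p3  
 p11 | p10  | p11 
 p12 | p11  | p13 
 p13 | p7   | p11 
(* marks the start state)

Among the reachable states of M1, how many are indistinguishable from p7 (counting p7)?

First remove the unreachable states {p1,p2,p5,p6,p8,p9}; 7 states remain.
Start with accepting vs non-accepting: {p4,p10,p11,p12} | {p3,p7,p13}.
On input R, block {p4,p10,p11,p12} splits into {p4,p11} and {p10,p12}.
On input L, block {p4,p11} splits into {p4} and {p11}.
On input L, block {p3,p7,p13} splits into {p7,p13} and {p3}.
On input R, block {p7,p13} splits into {p7} and {p13}.
Split {p10,p12} by δ(·,R) → {p10} and {p12}.
Stable partition: {p4} | {p7} | {p10} | {p11} | {p3} | {p13} | {p12} — 7 equivalence classes.
The equivalence class containing p7 is {p7}, of size 1.

1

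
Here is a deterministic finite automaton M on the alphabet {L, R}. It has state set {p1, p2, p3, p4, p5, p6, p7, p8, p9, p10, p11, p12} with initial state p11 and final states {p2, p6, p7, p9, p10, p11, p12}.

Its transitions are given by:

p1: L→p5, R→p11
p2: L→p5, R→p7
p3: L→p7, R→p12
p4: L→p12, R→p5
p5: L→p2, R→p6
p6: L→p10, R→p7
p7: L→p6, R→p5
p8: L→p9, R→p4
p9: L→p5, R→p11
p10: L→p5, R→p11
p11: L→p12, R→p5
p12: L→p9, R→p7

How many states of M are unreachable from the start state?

No path from p11 leads to p1, p3, p4, p8; the other 8 states are all reachable.

4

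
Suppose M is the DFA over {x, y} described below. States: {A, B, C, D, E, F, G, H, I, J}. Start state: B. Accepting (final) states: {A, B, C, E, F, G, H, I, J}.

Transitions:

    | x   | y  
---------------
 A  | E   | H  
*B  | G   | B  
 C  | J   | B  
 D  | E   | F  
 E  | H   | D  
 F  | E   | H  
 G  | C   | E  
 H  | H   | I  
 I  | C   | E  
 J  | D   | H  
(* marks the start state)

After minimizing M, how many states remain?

States {A} cannot be reached from the start state, so discard them.
Initial partition by acceptance: {B,C,E,F,G,H,I,J} | {D}.
Refine {B,C,E,F,G,H,I,J} on symbol x: members go to different blocks, giving {B,C,E,F,G,H,I} and {J}.
Split {B,C,E,F,G,H,I} by δ(·,x) → {B,E,F,G,H,I} and {C}.
Refine {B,E,F,G,H,I} on symbol x: members go to different blocks, giving {B,E,F,H} and {G,I}.
On input x, block {B,E,F,H} splits into {E,F,H} and {B}.
On input y, block {E,F,H} splits into {E} and {F} and {H}.
The partition is now stable with 8 blocks: {E} | {D} | {J} | {C} | {G,I} | {B} | {F} | {H}.

8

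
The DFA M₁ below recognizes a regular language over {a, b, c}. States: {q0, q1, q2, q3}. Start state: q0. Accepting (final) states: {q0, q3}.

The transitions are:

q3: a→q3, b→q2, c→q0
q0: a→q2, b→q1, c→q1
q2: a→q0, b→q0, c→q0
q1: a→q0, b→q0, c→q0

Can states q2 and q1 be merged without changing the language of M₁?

States {q3} cannot be reached from the start state, so discard them.
Start with accepting vs non-accepting: {q0} | {q1,q2}.
The partition is now stable with 2 blocks: {q0} | {q1,q2}.
q2 and q1 lie in the same block of the stable partition, so they are equivalent — no string distinguishes them.

Yes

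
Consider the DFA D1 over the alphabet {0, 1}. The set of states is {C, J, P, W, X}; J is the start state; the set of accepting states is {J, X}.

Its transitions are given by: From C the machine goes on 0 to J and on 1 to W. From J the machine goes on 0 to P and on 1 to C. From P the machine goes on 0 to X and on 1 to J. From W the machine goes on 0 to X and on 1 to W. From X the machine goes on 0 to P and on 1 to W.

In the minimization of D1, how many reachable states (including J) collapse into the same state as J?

P0 = {J,X} | {C,P,W}.
Refine {C,P,W} on symbol 1: members go to different blocks, giving {C,W} and {P}.
No further refinement is possible. Final partition (3 blocks): {J,X} | {C,W} | {P}.
The equivalence class containing J is {J,X}, of size 2.

2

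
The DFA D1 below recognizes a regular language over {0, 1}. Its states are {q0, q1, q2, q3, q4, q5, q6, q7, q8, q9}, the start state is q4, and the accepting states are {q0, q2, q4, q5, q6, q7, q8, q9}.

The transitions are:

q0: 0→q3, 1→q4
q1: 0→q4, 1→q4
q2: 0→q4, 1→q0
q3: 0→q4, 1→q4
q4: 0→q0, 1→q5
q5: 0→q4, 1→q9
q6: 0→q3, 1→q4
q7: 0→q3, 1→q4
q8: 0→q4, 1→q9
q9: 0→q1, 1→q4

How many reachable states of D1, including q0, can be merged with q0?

2

States {q2,q6,q7,q8} cannot be reached from the start state, so discard them.
Initial partition by acceptance: {q0,q4,q5,q9} | {q1,q3}.
Refine {q0,q4,q5,q9} on symbol 0: members go to different blocks, giving {q0,q9} and {q4,q5}.
Refine {q4,q5} on symbol 0: members go to different blocks, giving {q4} and {q5}.
The partition is now stable with 4 blocks: {q0,q9} | {q1,q3} | {q4} | {q5}.
The equivalence class containing q0 is {q0,q9}, of size 2.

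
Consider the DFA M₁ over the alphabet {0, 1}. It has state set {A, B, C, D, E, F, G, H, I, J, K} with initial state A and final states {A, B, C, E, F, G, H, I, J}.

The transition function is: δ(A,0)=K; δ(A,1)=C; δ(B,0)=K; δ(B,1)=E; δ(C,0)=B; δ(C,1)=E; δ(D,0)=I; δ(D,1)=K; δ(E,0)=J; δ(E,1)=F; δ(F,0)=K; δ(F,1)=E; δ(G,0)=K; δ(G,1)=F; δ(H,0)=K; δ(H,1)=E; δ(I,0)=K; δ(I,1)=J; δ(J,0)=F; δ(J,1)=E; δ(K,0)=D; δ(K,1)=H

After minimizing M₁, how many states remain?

States {G} cannot be reached from the start state, so discard them.
Start with accepting vs non-accepting: {A,B,C,E,F,H,I,J} | {D,K}.
Split {A,B,C,E,F,H,I,J} by δ(·,0) → {A,B,F,H,I} and {C,E,J}.
Split {D,K} by δ(·,0) → {D} and {K}.
Split {C,E,J} by δ(·,0) → {C,J} and {E}.
On input 1, block {A,B,F,H,I} splits into {B,F,H} and {A,I}.
Stable partition: {B,F,H} | {D} | {C,J} | {K} | {E} | {A,I} — 6 equivalence classes.

6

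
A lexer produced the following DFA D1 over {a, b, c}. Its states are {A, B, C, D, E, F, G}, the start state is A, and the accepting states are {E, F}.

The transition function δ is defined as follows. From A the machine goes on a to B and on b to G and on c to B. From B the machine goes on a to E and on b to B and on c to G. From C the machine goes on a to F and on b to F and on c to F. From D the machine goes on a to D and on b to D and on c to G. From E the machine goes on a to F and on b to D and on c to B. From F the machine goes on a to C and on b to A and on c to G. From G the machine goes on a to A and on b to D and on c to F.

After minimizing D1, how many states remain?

7

Every state is reachable, so we keep all 7.
Initial partition by acceptance: {E,F} | {A,B,C,D,G}.
Split {E,F} by δ(·,a) → {E} and {F}.
On input a, block {A,B,C,D,G} splits into {A,D,G} and {B} and {C}.
Refine {A,D,G} on symbol a: members go to different blocks, giving {D,G} and {A}.
Split {D,G} by δ(·,a) → {D} and {G}.
No further refinement is possible. Final partition (7 blocks): {E} | {D} | {F} | {B} | {C} | {A} | {G}.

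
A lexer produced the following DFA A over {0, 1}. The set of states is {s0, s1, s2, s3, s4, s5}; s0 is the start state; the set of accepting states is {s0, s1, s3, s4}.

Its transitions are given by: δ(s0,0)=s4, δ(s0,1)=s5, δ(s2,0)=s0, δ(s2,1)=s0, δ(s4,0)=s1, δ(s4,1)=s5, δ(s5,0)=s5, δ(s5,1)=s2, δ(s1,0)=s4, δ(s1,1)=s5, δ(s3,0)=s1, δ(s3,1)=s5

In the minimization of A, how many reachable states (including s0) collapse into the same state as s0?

Reachable states from the start: {s0,s1,s2,s4,s5}. Unreachable: {s3} — drop them.
Start with accepting vs non-accepting: {s0,s1,s4} | {s2,s5}.
Split {s2,s5} by δ(·,0) → {s2} and {s5}.
The partition is now stable with 3 blocks: {s0,s1,s4} | {s2} | {s5}.
State s0 belongs to the block {s0,s1,s4}, which has 3 states.

3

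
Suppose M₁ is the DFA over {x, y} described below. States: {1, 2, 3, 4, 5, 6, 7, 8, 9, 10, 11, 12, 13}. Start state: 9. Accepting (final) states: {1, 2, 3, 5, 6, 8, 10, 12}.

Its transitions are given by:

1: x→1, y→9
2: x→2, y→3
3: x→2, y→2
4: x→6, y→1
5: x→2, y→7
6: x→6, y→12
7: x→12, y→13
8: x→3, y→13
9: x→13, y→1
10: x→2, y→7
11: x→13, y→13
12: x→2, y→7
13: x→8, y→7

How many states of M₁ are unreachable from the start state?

BFS from 9 reaches {1, 2, 3, 7, 8, 9, 12, 13}; the 5 state(s) 4, 5, 6, 10, 11 are never visited.

5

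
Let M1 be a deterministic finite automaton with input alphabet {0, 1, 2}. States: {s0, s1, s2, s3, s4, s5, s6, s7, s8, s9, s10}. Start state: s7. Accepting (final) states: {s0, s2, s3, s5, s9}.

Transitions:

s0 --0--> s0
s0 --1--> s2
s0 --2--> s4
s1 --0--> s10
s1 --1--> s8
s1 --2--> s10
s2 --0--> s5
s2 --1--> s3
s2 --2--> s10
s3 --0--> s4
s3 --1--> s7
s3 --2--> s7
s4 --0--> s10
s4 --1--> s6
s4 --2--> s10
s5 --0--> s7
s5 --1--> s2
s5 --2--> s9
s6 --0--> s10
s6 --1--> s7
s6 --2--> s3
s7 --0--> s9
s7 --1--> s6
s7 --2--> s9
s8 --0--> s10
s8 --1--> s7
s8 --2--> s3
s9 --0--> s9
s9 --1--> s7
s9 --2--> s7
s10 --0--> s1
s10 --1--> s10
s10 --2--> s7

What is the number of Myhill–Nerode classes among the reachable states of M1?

6

Reachable states from the start: {s1,s3,s4,s6,s7,s8,s9,s10}. Unreachable: {s0,s2,s5} — drop them.
P0 = {s3,s9} | {s1,s4,s6,s7,s8,s10}.
On input 0, block {s3,s9} splits into {s3} and {s9}.
On input 0, block {s1,s4,s6,s7,s8,s10} splits into {s1,s4,s6,s8,s10} and {s7}.
On input 1, block {s1,s4,s6,s8,s10} splits into {s1,s4,s10} and {s6,s8}.
On input 1, block {s1,s4,s10} splits into {s1,s4} and {s10}.
Stable partition: {s3} | {s1,s4} | {s9} | {s7} | {s6,s8} | {s10} — 6 equivalence classes.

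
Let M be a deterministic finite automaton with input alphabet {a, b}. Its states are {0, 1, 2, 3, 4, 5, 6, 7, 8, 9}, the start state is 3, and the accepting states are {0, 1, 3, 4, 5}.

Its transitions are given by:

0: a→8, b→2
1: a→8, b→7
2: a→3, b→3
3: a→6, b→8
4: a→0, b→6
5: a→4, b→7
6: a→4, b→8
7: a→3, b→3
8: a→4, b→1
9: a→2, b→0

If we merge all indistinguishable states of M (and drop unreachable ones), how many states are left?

6

First remove the unreachable states {5,9}; 8 states remain.
Start with accepting vs non-accepting: {0,1,3,4} | {2,6,7,8}.
Split {0,1,3,4} by δ(·,a) → {0,1,3} and {4}.
Refine {2,6,7,8} on symbol a: members go to different blocks, giving {2,7} and {6,8}.
Split {0,1,3} by δ(·,b) → {0,1} and {3}.
Split {6,8} by δ(·,b) → {6} and {8}.
The partition is now stable with 6 blocks: {0,1} | {2,7} | {4} | {6} | {3} | {8}.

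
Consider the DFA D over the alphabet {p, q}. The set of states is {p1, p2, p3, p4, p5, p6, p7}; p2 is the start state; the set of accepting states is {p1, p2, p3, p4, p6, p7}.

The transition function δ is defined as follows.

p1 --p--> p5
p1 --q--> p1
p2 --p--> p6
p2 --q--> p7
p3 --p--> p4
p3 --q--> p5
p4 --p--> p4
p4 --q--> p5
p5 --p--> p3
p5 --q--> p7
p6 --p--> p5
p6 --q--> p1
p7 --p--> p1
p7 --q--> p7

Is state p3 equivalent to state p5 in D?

No

Every state is reachable, so we keep all 7.
P0 = {p1,p2,p3,p4,p6,p7} | {p5}.
Refine {p1,p2,p3,p4,p6,p7} on symbol p: members go to different blocks, giving {p2,p3,p4,p7} and {p1,p6}.
Refine {p2,p3,p4,p7} on symbol p: members go to different blocks, giving {p2,p7} and {p3,p4}.
Stable partition: {p2,p7} | {p5} | {p1,p6} | {p3,p4} — 4 equivalence classes.
p3 and p5 end up in different blocks, so they are distinguishable. For instance, the string 'ε' is accepted from only p3.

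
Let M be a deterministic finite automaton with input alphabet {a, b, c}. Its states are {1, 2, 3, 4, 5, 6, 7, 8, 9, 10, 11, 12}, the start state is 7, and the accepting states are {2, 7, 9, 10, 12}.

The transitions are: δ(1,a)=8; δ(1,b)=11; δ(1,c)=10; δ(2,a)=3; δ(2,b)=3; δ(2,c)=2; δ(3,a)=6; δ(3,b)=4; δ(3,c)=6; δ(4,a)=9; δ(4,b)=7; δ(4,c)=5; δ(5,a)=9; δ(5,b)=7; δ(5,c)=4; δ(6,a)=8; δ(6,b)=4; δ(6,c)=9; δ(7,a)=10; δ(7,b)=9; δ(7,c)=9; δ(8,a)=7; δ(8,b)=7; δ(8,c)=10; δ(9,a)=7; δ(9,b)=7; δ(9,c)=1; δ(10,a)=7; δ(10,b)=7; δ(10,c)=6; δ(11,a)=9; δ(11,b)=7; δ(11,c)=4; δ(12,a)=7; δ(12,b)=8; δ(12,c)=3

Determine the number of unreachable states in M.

3

Starting at 7 and following transitions, the reachable set is {1, 4, 5, 6, 7, 8, 9, 10, 11}. That leaves 2, 3, 12 unreachable — 3 in total.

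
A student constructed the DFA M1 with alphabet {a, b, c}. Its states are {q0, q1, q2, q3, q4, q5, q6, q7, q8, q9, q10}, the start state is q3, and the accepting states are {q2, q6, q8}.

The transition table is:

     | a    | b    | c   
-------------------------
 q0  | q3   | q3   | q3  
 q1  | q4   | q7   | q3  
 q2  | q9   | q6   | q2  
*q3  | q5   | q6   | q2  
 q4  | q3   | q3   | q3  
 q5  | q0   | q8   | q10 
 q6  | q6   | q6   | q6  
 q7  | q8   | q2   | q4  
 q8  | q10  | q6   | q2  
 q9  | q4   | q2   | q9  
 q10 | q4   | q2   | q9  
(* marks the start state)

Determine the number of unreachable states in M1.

2

BFS from q3 reaches {q0, q2, q3, q4, q5, q6, q8, q9, q10}; the 2 state(s) q1, q7 are never visited.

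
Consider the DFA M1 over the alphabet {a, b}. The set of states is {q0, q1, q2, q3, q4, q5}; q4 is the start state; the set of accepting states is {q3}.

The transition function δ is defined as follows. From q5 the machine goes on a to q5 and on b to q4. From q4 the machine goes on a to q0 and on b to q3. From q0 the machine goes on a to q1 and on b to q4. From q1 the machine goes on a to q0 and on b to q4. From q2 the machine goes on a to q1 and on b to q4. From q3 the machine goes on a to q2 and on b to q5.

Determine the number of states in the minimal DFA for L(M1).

3

All states are reachable from the start state.
Initial partition by acceptance: {q3} | {q0,q1,q2,q4,q5}.
On input b, block {q0,q1,q2,q4,q5} splits into {q0,q1,q2,q5} and {q4}.
The partition is now stable with 3 blocks: {q3} | {q0,q1,q2,q5} | {q4}.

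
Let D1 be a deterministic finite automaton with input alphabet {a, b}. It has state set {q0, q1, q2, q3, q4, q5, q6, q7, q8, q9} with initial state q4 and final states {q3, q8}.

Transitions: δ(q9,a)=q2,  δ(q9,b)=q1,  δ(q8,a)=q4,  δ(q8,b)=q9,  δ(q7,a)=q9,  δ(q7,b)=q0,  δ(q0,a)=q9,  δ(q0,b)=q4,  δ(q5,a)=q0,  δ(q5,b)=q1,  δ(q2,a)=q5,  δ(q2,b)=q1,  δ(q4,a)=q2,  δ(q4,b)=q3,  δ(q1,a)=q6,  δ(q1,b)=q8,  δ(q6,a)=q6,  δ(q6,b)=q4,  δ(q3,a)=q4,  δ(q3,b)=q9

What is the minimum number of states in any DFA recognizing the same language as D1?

3

First remove the unreachable states {q7}; 9 states remain.
Initial partition by acceptance: {q3,q8} | {q0,q1,q2,q4,q5,q6,q9}.
On input b, block {q0,q1,q2,q4,q5,q6,q9} splits into {q0,q2,q5,q6,q9} and {q1,q4}.
Stable partition: {q3,q8} | {q0,q2,q5,q6,q9} | {q1,q4} — 3 equivalence classes.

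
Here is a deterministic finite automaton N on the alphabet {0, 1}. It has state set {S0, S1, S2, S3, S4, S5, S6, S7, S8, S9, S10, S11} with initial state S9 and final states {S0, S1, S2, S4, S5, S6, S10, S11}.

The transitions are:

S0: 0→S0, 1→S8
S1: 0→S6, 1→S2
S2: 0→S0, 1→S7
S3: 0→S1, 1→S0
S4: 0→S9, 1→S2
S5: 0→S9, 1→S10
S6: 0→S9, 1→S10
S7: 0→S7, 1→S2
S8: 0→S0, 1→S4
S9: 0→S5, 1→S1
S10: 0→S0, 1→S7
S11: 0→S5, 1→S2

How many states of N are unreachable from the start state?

Starting at S9 and following transitions, the reachable set is {S0, S1, S2, S4, S5, S6, S7, S8, S9, S10}. That leaves S3, S11 unreachable — 2 in total.

2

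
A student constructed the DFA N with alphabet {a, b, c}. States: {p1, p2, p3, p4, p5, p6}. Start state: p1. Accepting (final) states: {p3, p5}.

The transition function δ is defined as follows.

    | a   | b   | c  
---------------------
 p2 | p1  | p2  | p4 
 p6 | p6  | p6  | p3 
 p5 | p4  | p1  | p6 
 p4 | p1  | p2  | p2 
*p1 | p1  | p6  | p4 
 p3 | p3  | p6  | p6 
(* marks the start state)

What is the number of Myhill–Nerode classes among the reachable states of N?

4

States {p5} cannot be reached from the start state, so discard them.
Initial partition by acceptance: {p3} | {p1,p2,p4,p6}.
On input c, block {p1,p2,p4,p6} splits into {p1,p2,p4} and {p6}.
On input b, block {p1,p2,p4} splits into {p2,p4} and {p1}.
Stable partition: {p3} | {p2,p4} | {p6} | {p1} — 4 equivalence classes.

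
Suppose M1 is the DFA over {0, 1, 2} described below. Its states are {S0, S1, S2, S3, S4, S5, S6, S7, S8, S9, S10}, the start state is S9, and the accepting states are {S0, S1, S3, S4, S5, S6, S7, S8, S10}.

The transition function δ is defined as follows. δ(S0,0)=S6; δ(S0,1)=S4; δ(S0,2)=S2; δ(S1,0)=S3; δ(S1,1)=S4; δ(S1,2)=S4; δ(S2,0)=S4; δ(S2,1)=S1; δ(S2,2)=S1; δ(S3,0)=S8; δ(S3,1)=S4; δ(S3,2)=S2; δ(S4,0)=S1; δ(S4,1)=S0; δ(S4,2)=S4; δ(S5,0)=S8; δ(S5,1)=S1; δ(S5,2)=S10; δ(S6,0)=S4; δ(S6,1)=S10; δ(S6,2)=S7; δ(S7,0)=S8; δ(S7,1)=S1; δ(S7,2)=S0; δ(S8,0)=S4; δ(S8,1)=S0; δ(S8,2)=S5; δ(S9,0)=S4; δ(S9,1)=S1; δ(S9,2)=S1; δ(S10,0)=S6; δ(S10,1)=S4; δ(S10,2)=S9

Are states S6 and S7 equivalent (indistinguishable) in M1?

No

All states are reachable from the start state.
P0 = {S0,S1,S3,S4,S5,S6,S7,S8,S10} | {S2,S9}.
On input 2, block {S0,S1,S3,S4,S5,S6,S7,S8,S10} splits into {S1,S4,S5,S6,S7,S8} and {S0,S3,S10}.
Refine {S1,S4,S5,S6,S7,S8} on symbol 0: members go to different blocks, giving {S4,S5,S6,S7,S8} and {S1}.
Refine {S4,S5,S6,S7,S8} on symbol 0: members go to different blocks, giving {S5,S6,S7,S8} and {S4}.
Split {S5,S6,S7,S8} by δ(·,0) → {S5,S7} and {S6,S8}.
Stable partition: {S5,S7} | {S2,S9} | {S0,S3,S10} | {S1} | {S4} | {S6,S8} — 6 equivalence classes.
S6 and S7 end up in different blocks, so they are distinguishable. For instance, the string '12' is accepted from only S7.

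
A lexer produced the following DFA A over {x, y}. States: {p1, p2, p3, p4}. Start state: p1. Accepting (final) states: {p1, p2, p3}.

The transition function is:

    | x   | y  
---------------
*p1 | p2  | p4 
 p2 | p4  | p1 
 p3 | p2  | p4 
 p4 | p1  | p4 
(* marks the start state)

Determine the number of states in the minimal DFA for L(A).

States {p3} cannot be reached from the start state, so discard them.
Initial partition by acceptance: {p1,p2} | {p4}.
Split {p1,p2} by δ(·,x) → {p1} and {p2}.
Stable partition: {p1} | {p4} | {p2} — 3 equivalence classes.

3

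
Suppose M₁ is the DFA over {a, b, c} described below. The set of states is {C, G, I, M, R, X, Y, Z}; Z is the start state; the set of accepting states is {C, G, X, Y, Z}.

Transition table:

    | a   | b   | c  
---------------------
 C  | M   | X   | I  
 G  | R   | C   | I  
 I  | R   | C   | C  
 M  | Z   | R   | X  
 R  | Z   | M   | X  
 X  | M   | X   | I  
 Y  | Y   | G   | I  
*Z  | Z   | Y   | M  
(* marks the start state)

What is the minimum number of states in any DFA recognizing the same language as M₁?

5

Every state is reachable, so we keep all 8.
P0 = {C,G,X,Y,Z} | {I,M,R}.
On input a, block {C,G,X,Y,Z} splits into {C,G,X} and {Y,Z}.
On input a, block {I,M,R} splits into {M,R} and {I}.
On input b, block {Y,Z} splits into {Z} and {Y}.
No further refinement is possible. Final partition (5 blocks): {C,G,X} | {M,R} | {Z} | {I} | {Y}.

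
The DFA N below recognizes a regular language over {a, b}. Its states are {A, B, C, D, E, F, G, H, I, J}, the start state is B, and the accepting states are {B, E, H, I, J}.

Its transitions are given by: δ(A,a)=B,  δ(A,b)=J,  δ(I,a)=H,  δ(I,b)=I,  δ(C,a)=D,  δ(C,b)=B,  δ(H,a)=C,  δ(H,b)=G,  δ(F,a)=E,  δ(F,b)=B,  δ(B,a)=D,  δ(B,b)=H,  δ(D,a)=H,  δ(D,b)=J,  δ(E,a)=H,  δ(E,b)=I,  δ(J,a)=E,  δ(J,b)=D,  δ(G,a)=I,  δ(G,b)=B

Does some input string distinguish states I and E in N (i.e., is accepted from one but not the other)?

Reachable states from the start: {B,C,D,E,G,H,I,J}. Unreachable: {A,F} — drop them.
P0 = {B,E,H,I,J} | {C,D,G}.
Split {B,E,H,I,J} by δ(·,a) → {E,I,J} and {B,H}.
On input a, block {E,I,J} splits into {E,I} and {J}.
On input a, block {C,D,G} splits into {C} and {D} and {G}.
Split {B,H} by δ(·,a) → {B} and {H}.
No further refinement is possible. Final partition (7 blocks): {E,I} | {C} | {B} | {J} | {D} | {G} | {H}.
I and E lie in the same block of the stable partition, so they are equivalent — no string distinguishes them.

No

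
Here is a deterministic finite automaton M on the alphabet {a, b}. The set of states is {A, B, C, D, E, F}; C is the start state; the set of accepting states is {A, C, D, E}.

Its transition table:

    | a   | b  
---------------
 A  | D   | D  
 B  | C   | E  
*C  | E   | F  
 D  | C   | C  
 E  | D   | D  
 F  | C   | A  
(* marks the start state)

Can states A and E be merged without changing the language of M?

Yes

First remove the unreachable states {B}; 5 states remain.
Start with accepting vs non-accepting: {A,C,D,E} | {F}.
Split {A,C,D,E} by δ(·,b) → {A,D,E} and {C}.
Split {A,D,E} by δ(·,a) → {A,E} and {D}.
No further refinement is possible. Final partition (4 blocks): {A,E} | {F} | {C} | {D}.
A and E lie in the same block of the stable partition, so they are equivalent — no string distinguishes them.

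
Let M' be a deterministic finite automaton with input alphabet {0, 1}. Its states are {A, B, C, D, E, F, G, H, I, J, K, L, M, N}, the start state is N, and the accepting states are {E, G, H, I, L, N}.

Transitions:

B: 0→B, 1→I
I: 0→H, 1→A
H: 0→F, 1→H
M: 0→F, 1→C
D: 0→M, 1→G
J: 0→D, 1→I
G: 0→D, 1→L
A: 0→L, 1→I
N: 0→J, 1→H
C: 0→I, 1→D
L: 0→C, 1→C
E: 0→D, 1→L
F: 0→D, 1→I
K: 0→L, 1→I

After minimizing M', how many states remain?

9

First remove the unreachable states {B,E,K}; 11 states remain.
Initial partition by acceptance: {G,H,I,L,N} | {A,C,D,F,J,M}.
Refine {G,H,I,L,N} on symbol 0: members go to different blocks, giving {G,H,L,N} and {I}.
Refine {G,H,L,N} on symbol 1: members go to different blocks, giving {G,H,N} and {L}.
Refine {G,H,N} on symbol 1: members go to different blocks, giving {H,N} and {G}.
Split {A,C,D,F,J,M} by δ(·,0) → {D,F,J,M} and {A} and {C}.
Split {D,F,J,M} by δ(·,1) → {F,J} and {D} and {M}.
Stable partition: {H,N} | {F,J} | {I} | {L} | {G} | {A} | {C} | {D} | {M} — 9 equivalence classes.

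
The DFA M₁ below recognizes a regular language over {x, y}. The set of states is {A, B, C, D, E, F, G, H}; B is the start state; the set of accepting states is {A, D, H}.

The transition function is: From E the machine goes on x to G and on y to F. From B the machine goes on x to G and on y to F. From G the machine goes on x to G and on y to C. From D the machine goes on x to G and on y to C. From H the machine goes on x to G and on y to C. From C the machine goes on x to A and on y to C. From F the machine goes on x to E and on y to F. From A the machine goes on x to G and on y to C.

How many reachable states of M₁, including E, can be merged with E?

Reachable states from the start: {A,B,C,E,F,G}. Unreachable: {D,H} — drop them.
P0 = {A} | {B,C,E,F,G}.
Refine {B,C,E,F,G} on symbol x: members go to different blocks, giving {B,E,F,G} and {C}.
On input y, block {B,E,F,G} splits into {B,E,F} and {G}.
Refine {B,E,F} on symbol x: members go to different blocks, giving {B,E} and {F}.
Stable partition: {A} | {B,E} | {C} | {G} | {F} — 5 equivalence classes.
State E belongs to the block {B,E}, which has 2 states.

2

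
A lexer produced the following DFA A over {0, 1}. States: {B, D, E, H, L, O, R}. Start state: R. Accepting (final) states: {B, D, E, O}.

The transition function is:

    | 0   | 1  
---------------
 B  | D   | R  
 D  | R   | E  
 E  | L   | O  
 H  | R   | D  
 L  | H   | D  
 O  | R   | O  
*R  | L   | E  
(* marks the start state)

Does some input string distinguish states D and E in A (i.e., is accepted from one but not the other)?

No

First remove the unreachable states {B}; 6 states remain.
Start with accepting vs non-accepting: {D,E,O} | {H,L,R}.
No further refinement is possible. Final partition (2 blocks): {D,E,O} | {H,L,R}.
D and E lie in the same block of the stable partition, so they are equivalent — no string distinguishes them.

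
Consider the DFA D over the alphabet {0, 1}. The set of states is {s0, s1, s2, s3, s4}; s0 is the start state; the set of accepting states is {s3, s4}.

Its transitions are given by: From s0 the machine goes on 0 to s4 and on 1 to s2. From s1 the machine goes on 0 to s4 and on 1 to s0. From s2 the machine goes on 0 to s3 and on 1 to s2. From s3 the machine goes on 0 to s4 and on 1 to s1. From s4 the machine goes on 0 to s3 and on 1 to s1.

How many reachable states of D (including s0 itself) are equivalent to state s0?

Every state is reachable, so we keep all 5.
P0 = {s3,s4} | {s0,s1,s2}.
Stable partition: {s3,s4} | {s0,s1,s2} — 2 equivalence classes.
State s0 belongs to the block {s0,s1,s2}, which has 3 states.

3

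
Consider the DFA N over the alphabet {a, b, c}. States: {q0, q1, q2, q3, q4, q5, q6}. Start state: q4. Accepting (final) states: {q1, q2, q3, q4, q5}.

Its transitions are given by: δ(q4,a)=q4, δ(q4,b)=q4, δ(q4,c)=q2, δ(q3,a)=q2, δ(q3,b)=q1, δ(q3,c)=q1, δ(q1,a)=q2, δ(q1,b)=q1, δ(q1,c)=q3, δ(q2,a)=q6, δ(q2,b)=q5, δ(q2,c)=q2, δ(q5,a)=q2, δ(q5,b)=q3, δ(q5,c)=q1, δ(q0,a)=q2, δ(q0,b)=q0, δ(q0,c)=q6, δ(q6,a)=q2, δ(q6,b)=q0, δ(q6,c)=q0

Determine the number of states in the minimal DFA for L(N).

Every state is reachable, so we keep all 7.
P0 = {q1,q2,q3,q4,q5} | {q0,q6}.
Split {q1,q2,q3,q4,q5} by δ(·,a) → {q1,q3,q4,q5} and {q2}.
Split {q1,q3,q4,q5} by δ(·,a) → {q1,q3,q5} and {q4}.
Stable partition: {q1,q3,q5} | {q0,q6} | {q2} | {q4} — 4 equivalence classes.

4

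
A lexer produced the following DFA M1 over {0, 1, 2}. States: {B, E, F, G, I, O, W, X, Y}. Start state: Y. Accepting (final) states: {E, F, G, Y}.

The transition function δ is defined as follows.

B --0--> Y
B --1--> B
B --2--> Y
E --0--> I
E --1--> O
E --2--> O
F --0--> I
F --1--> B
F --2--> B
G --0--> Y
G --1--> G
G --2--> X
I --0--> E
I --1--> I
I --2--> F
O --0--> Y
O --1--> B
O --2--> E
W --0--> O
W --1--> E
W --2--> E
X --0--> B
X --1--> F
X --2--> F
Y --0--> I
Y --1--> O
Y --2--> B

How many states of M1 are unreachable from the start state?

No path from Y leads to G, W, X; the other 6 states are all reachable.

3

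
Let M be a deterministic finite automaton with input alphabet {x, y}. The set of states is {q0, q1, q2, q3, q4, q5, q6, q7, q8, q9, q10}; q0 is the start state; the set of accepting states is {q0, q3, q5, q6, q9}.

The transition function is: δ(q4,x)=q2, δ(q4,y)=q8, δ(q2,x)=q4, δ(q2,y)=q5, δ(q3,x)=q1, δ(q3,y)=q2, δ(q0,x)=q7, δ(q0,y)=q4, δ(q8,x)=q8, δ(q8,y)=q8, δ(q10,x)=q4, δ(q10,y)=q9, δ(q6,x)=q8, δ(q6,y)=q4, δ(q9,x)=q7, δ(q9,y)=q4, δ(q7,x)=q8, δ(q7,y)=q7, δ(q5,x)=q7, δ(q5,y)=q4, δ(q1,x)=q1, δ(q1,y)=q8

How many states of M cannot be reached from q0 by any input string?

5

BFS from q0 reaches {q0, q2, q4, q5, q7, q8}; the 5 state(s) q1, q3, q6, q9, q10 are never visited.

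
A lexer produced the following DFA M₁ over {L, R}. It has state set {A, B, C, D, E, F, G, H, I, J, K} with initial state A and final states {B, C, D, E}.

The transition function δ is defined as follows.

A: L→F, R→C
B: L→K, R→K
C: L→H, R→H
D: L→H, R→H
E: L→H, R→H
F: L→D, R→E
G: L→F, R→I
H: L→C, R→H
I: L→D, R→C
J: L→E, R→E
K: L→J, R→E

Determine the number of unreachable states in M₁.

Starting at A and following transitions, the reachable set is {A, C, D, E, F, H}. That leaves B, G, I, J, K unreachable — 5 in total.

5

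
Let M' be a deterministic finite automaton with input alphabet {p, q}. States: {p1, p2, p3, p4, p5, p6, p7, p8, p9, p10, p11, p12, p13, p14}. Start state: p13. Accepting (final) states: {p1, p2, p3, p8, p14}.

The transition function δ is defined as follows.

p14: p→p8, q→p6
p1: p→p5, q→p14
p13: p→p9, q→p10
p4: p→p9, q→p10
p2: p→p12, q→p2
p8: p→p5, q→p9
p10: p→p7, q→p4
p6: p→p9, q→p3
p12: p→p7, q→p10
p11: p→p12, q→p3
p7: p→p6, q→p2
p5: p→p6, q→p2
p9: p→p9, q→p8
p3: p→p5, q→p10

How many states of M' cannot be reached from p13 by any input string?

3

BFS from p13 reaches {p2, p3, p4, p5, p6, p7, p8, p9, p10, p12, p13}; the 3 state(s) p1, p11, p14 are never visited.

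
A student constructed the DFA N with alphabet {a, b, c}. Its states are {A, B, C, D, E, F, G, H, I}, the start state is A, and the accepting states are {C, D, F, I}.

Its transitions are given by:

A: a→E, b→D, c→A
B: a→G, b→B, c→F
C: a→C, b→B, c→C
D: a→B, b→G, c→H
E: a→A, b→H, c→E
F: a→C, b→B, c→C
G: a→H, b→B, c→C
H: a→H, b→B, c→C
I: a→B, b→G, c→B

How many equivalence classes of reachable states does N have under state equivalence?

States {I} cannot be reached from the start state, so discard them.
Start with accepting vs non-accepting: {C,D,F} | {A,B,E,G,H}.
On input a, block {C,D,F} splits into {C,F} and {D}.
Refine {A,B,E,G,H} on symbol b: members go to different blocks, giving {B,E,G,H} and {A}.
Split {B,E,G,H} by δ(·,a) → {B,G,H} and {E}.
No further refinement is possible. Final partition (5 blocks): {C,F} | {B,G,H} | {D} | {A} | {E}.

5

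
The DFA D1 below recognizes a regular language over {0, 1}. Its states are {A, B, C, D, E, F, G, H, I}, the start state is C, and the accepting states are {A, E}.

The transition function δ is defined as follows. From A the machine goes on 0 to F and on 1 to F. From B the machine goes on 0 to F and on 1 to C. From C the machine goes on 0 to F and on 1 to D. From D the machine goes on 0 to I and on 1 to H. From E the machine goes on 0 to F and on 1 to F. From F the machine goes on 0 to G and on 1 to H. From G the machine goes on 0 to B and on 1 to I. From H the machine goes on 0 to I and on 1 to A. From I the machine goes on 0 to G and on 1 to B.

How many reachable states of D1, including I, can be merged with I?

1

Reachable states from the start: {A,B,C,D,F,G,H,I}. Unreachable: {E} — drop them.
Initial partition by acceptance: {A} | {B,C,D,F,G,H,I}.
Refine {B,C,D,F,G,H,I} on symbol 1: members go to different blocks, giving {B,C,D,F,G,I} and {H}.
Split {B,C,D,F,G,I} by δ(·,1) → {B,C,G,I} and {D,F}.
Refine {B,C,G,I} on symbol 0: members go to different blocks, giving {B,C} and {G,I}.
On input 1, block {B,C} splits into {B} and {C}.
On input 0, block {G,I} splits into {G} and {I}.
Refine {D,F} on symbol 0: members go to different blocks, giving {D} and {F}.
The partition is now stable with 8 blocks: {A} | {B} | {H} | {D} | {G} | {C} | {I} | {F}.
The equivalence class containing I is {I}, of size 1.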